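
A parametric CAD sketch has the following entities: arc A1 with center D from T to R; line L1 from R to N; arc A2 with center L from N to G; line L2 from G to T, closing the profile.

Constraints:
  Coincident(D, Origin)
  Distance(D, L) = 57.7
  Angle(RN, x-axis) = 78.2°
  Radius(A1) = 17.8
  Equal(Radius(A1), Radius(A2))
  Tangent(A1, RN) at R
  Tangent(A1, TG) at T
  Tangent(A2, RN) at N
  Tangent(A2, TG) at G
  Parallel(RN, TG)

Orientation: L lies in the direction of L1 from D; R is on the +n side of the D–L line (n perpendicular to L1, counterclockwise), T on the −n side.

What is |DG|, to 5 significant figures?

60.383

Tangency of A1 to both parallel lines with radius 17.8 puts R and T at D ± 17.8·n: R = (-17.424, 3.6400), T = (17.424, -3.6400). Equal radii place N and G the same way about L: N = L + 17.8·n = (-5.6244, 60.121), G = L − 17.8·n = (29.223, 52.841). Then |DG| = |G − D| = 60.383.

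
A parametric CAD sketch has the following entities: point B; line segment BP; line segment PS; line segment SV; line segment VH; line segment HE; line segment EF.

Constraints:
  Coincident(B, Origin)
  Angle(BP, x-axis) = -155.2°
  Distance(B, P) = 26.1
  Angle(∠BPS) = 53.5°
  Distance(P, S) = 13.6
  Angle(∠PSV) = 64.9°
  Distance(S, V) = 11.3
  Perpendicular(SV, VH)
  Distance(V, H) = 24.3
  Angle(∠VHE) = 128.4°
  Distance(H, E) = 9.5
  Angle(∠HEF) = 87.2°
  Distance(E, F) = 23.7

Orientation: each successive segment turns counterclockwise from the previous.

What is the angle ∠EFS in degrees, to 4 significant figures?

102.1°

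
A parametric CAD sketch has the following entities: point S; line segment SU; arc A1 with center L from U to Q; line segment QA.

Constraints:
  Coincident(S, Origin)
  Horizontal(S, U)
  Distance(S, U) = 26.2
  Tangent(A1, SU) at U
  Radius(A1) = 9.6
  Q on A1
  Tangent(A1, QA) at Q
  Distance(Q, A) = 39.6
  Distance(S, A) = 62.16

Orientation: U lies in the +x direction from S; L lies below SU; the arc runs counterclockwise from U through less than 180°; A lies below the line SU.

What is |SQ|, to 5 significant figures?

23.326

Checks: ∠(LU, US) = 90.00° ✓; |LU| = 9.600 ✓; |LQ| = 9.600 ✓; ∠(LQ, QA) = 90.00° ✓; |QA| = 39.60 ✓; |SA| = 62.16 ✓.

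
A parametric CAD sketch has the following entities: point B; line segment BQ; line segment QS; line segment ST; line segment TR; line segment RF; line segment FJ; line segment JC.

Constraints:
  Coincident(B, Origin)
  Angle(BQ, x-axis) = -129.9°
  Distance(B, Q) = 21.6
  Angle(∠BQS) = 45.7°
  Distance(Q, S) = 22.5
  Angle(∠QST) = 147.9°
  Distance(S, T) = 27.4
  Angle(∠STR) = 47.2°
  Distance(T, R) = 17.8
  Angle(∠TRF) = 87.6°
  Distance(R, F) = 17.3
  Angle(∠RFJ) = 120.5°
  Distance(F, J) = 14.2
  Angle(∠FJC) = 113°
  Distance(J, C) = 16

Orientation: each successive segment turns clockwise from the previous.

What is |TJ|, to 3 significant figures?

24.4

∠TRF = 87.6° gives RF at -162° from the x-axis; with |RF| = 17.3, F = (-14.0, 8.26). ∠RFJ = 120.5° gives FJ at 139° from the x-axis; with |FJ| = 14.2, J = (-24.8, 17.6). Then |TJ| = |J − T| = 24.4.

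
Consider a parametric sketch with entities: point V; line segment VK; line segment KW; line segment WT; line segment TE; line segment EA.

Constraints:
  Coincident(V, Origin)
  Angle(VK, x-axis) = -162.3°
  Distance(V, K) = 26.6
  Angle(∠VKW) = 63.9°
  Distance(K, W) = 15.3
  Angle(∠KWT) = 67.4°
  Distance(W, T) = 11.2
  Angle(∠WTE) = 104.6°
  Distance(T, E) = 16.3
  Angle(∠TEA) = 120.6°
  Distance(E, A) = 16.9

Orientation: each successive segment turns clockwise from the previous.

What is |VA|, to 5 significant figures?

39.141

∠WTE = 104.6° gives TE at -106.40° from the x-axis; with |TE| = 16.3, E = (-18.108, -14.357). ∠TEA = 120.6° gives EA at -165.80° from the x-axis; with |EA| = 16.9, A = (-34.491, -18.502). Then |VA| = |A − V| = 39.141.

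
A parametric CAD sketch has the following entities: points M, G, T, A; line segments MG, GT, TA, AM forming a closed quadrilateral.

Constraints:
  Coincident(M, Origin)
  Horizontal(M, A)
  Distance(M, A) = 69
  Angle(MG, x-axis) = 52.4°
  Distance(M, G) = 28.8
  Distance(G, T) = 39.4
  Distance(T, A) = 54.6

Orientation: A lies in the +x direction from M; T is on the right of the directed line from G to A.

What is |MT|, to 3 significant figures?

23.7

Checks: |GT| = 39.40 ✓; |TA| = 54.60 ✓.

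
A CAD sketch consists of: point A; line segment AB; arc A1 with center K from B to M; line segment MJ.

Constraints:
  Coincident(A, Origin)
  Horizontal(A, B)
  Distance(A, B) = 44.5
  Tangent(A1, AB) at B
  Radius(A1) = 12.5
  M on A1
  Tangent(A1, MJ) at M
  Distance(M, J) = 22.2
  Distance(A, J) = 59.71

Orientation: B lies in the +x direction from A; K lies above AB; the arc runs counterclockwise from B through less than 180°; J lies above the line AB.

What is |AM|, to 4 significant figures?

58.57

A is at the origin; A and B share the same y with |AB| = 44.5 and B on the +x side, so B = (44.50, 0.000). A1 meets AB tangentially, so KB is at right angles to AB, so K = B + (0, 12.5) = (44.50, 12.50). Since KM ⟂ MJ (tangency), |KJ| = √(12.5² + 22.2²) = 25.48 regardless of where M sits on A1. So J lies on both circle(A, 59.71) and circle(K, 25.48); the above-AB intersection is J = (46.12, 37.93). M is the foot of the tangent from J: M = (55.76, 17.93).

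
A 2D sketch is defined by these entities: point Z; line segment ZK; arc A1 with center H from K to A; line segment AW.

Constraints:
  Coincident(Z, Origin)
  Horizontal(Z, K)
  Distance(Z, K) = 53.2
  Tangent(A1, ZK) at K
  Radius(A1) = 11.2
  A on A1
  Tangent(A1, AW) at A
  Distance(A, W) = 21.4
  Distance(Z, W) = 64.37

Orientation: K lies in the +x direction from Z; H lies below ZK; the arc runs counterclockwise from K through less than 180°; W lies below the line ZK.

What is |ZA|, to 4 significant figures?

46.49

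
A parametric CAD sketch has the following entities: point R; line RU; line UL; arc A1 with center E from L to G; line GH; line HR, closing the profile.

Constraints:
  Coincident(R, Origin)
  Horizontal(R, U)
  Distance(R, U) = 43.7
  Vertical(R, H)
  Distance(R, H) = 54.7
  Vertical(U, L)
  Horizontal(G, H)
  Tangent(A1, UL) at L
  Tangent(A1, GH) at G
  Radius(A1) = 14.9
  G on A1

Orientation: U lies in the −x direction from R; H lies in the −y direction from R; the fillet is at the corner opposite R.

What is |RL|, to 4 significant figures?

59.11

R is at the origin; RU is horizontal with |RU| = 43.7 and U on the −x side, so U = (-43.70, 0.000). RH is vertical with |RH| = 54.7 and H on the −y side, so H = (0.000, -54.70). The virtual corner opposite R is at (-43.70, -54.70). Tangency of A1 to UL means the radius EL is perpendicular to UL and the tangent condition forces EG to be normal to GH, with radius 14.9, so the center E sits 14.9 in from both sides at E = (-28.80, -39.80). That places the tangent points at L = (-43.70, -39.80) on UL and G = (-28.80, -54.70) on GH. Then |RL| = |L − R| = 59.11.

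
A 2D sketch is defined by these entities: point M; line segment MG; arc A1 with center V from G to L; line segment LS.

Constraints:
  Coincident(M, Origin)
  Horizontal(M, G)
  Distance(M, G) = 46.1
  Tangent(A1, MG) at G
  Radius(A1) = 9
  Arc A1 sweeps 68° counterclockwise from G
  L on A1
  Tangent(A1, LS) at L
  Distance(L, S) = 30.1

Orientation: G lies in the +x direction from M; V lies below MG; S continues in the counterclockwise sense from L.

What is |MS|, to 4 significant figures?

42.73

M is at the origin; MG is horizontal with |MG| = 46.1 and G on the +x side, so G = (46.10, 0.000). Tangency of A1 to MG means the radius VG is perpendicular to MG, so V = G + (0, -9) = (46.10, -9.000). On A1, G sits at bearing 90° from V; a 68° counterclockwise sweep puts L at bearing 158°, so L = V + 9.0·(cos 158°, sin 158°) = (37.76, -5.629). The tangent condition forces VL to be normal to LS, so LS runs along (−sin 158°, cos 158°); with |LS| = 30.1, S = (26.48, -33.54). Then |MS| = |S − M| = 42.73.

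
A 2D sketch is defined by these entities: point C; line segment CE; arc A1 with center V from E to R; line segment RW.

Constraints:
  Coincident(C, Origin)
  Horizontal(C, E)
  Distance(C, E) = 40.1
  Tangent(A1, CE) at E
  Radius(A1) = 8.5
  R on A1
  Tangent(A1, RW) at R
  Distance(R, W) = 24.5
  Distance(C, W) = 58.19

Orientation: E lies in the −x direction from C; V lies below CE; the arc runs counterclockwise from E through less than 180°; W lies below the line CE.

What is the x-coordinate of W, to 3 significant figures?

-47.7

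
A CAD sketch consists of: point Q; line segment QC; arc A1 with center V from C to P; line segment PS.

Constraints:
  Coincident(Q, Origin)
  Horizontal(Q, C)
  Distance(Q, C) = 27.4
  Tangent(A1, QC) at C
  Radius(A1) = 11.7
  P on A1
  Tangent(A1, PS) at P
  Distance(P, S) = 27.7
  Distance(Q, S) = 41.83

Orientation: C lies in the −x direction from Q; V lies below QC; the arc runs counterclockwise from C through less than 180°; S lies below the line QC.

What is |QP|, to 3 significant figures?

40.7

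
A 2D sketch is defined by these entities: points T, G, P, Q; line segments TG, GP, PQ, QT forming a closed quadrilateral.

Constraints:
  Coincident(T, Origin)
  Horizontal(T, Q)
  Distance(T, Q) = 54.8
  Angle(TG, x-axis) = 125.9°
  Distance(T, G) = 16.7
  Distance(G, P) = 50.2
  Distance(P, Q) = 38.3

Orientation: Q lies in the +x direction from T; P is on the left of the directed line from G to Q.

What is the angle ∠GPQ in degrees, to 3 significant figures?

95.5°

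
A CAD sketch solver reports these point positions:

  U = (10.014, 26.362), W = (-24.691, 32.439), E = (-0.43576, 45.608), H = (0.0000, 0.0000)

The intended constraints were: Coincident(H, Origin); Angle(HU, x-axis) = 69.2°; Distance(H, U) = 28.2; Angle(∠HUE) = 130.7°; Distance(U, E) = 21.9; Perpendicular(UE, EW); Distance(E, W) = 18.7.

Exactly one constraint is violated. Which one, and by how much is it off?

Distance(E, W) = 18.7 — off by 8.90.

H = (0.00, 0.00) ✓; HU at 69.20° ✓; |HU| = 28.20 ✓; ∠HUE = 130.7° ✓; |UE| = 21.90 ✓; ∠(UE, EW) = 90.00° ✓; |EW| = 27.60 ✗.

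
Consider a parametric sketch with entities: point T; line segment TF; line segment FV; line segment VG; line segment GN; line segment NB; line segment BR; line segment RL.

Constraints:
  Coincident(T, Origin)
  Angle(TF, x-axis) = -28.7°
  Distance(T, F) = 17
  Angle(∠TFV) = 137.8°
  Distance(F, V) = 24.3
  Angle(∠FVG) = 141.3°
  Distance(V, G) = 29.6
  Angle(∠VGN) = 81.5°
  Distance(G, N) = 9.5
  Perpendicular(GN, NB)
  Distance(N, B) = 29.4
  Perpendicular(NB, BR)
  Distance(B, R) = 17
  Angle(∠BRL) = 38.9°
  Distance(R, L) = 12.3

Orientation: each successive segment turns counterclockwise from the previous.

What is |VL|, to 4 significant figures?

7.940

NB is perpendicular to BR, so BR runs at -29.30°; with |BR| = 17.0, R = (48.83, -8.412). ∠BRL = 38.9° gives RL at 111.8° from the x-axis; with |RL| = 12.3, L = (44.27, 3.009). Then |VL| = |L − V| = 7.940.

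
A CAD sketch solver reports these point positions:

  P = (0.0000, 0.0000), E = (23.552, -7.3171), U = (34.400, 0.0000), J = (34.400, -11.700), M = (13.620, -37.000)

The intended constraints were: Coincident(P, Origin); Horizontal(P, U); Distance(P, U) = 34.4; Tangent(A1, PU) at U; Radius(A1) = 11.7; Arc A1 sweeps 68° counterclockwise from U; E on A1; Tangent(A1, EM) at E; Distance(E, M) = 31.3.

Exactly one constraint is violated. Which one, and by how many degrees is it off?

Tangent(A1, EM) at E — off by 3.50°.

P = (0.00, 0.00) ✓; P.y = 0.00, U.y = 0.00 ✓; |PU| = 34.40 ✓; ∠(JU, UP) = 90.00° ✓; |JU| = 11.70 ✓; bearing(J→E) − bearing(J→U) = 68.00° ✓; |JE| = 11.70 ✓; ∠(JE, EM) = 86.50° ✗; |EM| = 31.30 ✓.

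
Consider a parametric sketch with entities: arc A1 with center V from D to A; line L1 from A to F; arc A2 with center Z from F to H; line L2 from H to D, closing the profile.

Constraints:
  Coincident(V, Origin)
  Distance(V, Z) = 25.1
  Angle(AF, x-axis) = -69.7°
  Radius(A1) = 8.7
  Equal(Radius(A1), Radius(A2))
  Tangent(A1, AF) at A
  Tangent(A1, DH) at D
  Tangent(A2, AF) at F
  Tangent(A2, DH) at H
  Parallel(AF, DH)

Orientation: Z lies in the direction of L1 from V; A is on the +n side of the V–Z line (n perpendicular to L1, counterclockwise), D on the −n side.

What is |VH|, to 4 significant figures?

26.57

The slot axis is L1's direction at -69.7°, so u = (cos -69.7°, sin -69.7°) = (0.3469, -0.9379) and n = (−sin -69.7°, cos -69.7°) = (0.9379, 0.3469). V is at the origin and Z lies 25.1 along u from V, so Z = 25.1·u = (8.708, -23.54). Tangency of A1 to both parallel lines with radius 8.7 puts A and D at V ± 8.7·n: A = (8.160, 3.018), D = (-8.160, -3.018). Equal radii place F and H the same way about Z: F = Z + 8.7·n = (16.87, -20.52), H = Z − 8.7·n = (0.5485, -26.56). Then |VH| = |H − V| = 26.57.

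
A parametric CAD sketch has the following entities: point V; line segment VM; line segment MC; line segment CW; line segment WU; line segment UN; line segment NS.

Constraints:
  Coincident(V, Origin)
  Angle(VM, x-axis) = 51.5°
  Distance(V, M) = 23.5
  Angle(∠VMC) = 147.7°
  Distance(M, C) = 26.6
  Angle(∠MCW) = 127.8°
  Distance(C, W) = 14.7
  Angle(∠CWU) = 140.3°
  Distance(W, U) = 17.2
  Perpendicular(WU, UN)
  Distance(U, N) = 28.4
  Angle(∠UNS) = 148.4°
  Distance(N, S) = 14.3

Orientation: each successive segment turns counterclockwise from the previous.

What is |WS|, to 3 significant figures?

41.7

V is at the origin; VM runs at 51.5° with length 23.5, so M = (14.6, 18.4). ∠VMC = 147.7° gives MC at 83.8° from the x-axis; with |MC| = 26.6, C = (17.5, 44.8). ∠MCW = 127.8° gives CW at 136° from the x-axis; with |CW| = 14.7, W = (6.93, 55.0). ∠CWU = 140.3° gives WU at 176° from the x-axis; with |WU| = 17.2, U = (-10.2, 56.3). WU ⟂ UN, so UN runs at -94.3°; with |UN| = 28.4, N = (-12.4, 28.0). ∠UNS = 148.4° gives NS at -62.7° from the x-axis; with |NS| = 14.3, S = (-5.79, 15.3). Then |WS| = |S − W| = 41.7.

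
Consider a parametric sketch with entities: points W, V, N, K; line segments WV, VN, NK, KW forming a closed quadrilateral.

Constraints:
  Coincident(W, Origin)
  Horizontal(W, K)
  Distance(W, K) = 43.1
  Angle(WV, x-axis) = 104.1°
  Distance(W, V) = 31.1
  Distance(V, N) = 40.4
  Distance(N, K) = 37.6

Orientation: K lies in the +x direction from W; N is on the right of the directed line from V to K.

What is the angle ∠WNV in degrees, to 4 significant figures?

18.97°

Checks: |VN| = 40.40 ✓; |NK| = 37.60 ✓.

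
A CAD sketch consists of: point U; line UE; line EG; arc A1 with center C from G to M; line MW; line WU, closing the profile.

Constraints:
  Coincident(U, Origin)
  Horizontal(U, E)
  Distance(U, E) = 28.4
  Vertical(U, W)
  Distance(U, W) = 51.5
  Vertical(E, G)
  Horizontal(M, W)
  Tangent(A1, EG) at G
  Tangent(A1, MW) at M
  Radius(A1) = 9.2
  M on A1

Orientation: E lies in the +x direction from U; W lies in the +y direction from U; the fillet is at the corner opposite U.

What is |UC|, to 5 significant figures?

46.454

U is at the origin; U and E share the same y with |UE| = 28.4 and E on the +x side, so E = (28.400, 0.0000). U and W share the same x with |UW| = 51.5 and W on the +y side, so W = (0.0000, 51.500). The virtual corner opposite U is at (28.400, 51.500). Tangency of A1 to EG means the radius CG is perpendicular to EG and A1 meets MW tangentially, so CM is at right angles to MW, with radius 9.2, so the center C sits 9.2 in from both sides at C = (19.200, 42.300). Then |UC| = |C − U| = 46.454.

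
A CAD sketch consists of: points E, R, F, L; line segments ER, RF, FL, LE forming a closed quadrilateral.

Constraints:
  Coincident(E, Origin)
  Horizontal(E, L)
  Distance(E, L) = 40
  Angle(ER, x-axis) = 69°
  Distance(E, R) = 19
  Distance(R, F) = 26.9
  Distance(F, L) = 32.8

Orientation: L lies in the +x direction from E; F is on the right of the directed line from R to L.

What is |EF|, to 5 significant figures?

12.453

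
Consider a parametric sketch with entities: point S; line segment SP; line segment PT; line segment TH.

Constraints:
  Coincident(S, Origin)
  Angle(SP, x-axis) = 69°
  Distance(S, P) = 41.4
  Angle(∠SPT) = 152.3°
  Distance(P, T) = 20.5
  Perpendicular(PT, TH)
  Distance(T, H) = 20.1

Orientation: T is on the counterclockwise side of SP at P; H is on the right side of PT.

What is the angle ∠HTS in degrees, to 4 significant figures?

108.6°

∠SPT = 152.3°, so PT runs at 69.0° + (180° − 152.3°) = 96.70° from the x-axis; with |PT| = 20.5, T = P + 20.5·(cos 96.70°, sin 96.70°) = (12.44, 59.01). PT ⟂ TH; with |TH| = 20.1 on the right of PT, H = T + 20.1·(0.9932, 0.1167) = (32.41, 61.36). Then cos ∠HTS = TH·TS / (|TH||TS|), giving 108.6°.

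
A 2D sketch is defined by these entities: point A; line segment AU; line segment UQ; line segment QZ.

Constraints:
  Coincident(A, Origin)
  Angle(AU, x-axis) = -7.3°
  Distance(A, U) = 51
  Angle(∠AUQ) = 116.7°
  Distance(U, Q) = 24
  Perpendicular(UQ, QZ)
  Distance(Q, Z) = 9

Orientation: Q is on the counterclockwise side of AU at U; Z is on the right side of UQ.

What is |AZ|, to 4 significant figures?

71.96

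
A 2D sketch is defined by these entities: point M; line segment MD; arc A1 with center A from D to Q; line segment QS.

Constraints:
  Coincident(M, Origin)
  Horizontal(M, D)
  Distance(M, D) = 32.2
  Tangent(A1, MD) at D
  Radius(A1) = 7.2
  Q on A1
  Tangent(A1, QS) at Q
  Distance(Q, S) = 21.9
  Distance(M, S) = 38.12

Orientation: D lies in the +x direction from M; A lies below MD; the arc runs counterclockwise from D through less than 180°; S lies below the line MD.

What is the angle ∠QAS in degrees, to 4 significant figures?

71.80°

M is at the origin; M and D share the same y with |MD| = 32.2 and D on the +x side, so D = (32.20, 0.000). A1 meets MD tangentially, so AD is at right angles to MD, so A = D + (0, -7.2) = (32.20, -7.200). Since AQ ⟂ QS (tangency), |AS| = √(7.2² + 21.9²) = 23.05 regardless of where Q sits on A1. So S lies on both circle(M, 38.12) and circle(A, 23.05); the below-MD intersection is S = (24.73, -29.01). Q is the foot of the tangent from S: Q = (25.00, -7.111).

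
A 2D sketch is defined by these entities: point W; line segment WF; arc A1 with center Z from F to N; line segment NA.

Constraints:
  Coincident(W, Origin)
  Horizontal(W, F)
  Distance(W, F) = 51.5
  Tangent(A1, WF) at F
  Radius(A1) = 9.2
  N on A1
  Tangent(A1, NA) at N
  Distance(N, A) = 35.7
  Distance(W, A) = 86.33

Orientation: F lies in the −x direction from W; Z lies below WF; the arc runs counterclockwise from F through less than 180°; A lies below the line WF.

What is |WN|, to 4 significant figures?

59.07

Checks: ∠(ZF, FW) = 90.00° ✓; |ZF| = 9.200 ✓; |ZN| = 9.200 ✓; ∠(ZN, NA) = 90.00° ✓; |NA| = 35.70 ✓; |WA| = 86.33 ✓.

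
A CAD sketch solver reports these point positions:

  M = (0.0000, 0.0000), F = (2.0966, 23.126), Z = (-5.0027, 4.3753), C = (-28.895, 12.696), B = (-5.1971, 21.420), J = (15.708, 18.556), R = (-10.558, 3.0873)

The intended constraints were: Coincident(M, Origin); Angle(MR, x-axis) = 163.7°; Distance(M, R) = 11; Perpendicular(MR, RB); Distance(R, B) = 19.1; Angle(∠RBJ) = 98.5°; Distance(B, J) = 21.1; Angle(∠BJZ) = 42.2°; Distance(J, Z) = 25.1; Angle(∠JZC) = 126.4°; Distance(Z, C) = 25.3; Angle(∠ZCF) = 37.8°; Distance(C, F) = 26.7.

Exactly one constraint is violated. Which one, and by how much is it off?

Distance(C, F) = 26.7 — off by 6.00.

M = (0.00, 0.00) ✓; MR at 163.7° ✓; |MR| = 11.00 ✓; ∠(MR, RB) = 90.00° ✓; |RB| = 19.10 ✓; ∠RBJ = 98.50° ✓; |BJ| = 21.10 ✓; ∠BJZ = 42.20° ✓; |JZ| = 25.10 ✓; ∠JZC = 126.4° ✓; |ZC| = 25.30 ✓; ∠ZCF = 37.80° ✓; |CF| = 32.70 ✗.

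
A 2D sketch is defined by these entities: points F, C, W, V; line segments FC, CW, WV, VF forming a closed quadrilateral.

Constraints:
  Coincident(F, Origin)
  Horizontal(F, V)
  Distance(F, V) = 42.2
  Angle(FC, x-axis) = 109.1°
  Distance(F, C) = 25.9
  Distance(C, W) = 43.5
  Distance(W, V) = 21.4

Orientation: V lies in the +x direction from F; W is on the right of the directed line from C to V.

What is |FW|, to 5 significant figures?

22.873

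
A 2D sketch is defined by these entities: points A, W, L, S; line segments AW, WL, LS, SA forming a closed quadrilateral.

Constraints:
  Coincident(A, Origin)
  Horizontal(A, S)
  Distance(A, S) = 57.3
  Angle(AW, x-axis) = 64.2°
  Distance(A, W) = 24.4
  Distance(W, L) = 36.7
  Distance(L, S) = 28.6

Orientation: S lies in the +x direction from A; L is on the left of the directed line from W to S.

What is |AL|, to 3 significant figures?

54.1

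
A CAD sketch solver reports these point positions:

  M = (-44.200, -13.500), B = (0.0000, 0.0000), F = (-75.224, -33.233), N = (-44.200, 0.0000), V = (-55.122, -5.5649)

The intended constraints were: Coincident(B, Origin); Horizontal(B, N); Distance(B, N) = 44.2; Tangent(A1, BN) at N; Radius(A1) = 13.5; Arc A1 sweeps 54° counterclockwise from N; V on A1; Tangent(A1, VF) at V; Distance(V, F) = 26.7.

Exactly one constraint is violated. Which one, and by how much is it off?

Distance(V, F) = 26.7 — off by 7.50.

B = (0.00, 0.00) ✓; B.y = 0.00, N.y = 0.00 ✓; |BN| = 44.20 ✓; ∠(MN, NB) = 90.00° ✓; |MN| = 13.50 ✓; bearing(M→V) − bearing(M→N) = 54.00° ✓; |MV| = 13.50 ✓; ∠(MV, VF) = 90.00° ✓; |VF| = 34.20 ✗.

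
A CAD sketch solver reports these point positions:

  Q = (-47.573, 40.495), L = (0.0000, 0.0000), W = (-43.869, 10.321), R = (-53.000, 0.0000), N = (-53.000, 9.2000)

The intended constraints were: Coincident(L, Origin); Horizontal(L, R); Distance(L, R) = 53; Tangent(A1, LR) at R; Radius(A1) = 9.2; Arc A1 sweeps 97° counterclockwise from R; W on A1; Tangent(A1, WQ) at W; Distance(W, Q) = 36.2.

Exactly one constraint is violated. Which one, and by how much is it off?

Distance(W, Q) = 36.2 — off by 5.80.

L = (0.00, 0.00) ✓; L.y = 0.00, R.y = 0.00 ✓; |LR| = 53.00 ✓; ∠(NR, RL) = 90.00° ✓; |NR| = 9.200 ✓; bearing(N→W) − bearing(N→R) = 97.00° ✓; |NW| = 9.200 ✓; ∠(NW, WQ) = 90.00° ✓; |WQ| = 30.40 ✗.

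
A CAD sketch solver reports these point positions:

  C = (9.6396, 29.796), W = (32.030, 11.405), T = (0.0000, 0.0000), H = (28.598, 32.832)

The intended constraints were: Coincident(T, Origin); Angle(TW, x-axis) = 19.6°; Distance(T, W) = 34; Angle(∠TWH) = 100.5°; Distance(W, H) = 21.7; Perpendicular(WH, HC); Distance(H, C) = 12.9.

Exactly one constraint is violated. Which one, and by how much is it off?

Distance(H, C) = 12.9 — off by 6.30.

T = (0.00, 0.00) ✓; TW at 19.60° ✓; |TW| = 34.00 ✓; ∠TWH = 100.5° ✓; |WH| = 21.70 ✓; ∠(WH, HC) = 90.00° ✓; |HC| = 19.20 ✗.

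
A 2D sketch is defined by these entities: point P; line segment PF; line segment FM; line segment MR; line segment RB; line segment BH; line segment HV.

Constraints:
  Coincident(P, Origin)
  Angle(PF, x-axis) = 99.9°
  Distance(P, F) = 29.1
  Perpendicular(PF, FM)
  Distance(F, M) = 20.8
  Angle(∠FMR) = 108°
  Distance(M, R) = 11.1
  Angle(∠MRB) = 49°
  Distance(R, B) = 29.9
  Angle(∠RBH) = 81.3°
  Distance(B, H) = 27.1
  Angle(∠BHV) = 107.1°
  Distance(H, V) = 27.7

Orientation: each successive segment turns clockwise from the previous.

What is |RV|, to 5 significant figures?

30.876

P is at the origin; PF runs at 99.9° with length 29.1, so F = (-5.0031, 28.667). PF is perpendicular to FM, so FM runs at 9.9000°; with |FM| = 20.8, M = (15.487, 32.243). ∠FMR = 108.0° gives MR at -62.100° from the x-axis; with |MR| = 11.1, R = (20.681, 22.433). ∠MRB = 49.0° gives RB at 166.90° from the x-axis; with |RB| = 29.9, B = (-8.4407, 29.210). ∠RBH = 81.3° gives BH at 68.200° from the x-axis; with |BH| = 27.1, H = (1.6233, 54.372). ∠BHV = 107.1° gives HV at -4.7000° from the x-axis; with |HV| = 27.7, V = (29.230, 52.102). Then |RV| = |V − R| = 30.876.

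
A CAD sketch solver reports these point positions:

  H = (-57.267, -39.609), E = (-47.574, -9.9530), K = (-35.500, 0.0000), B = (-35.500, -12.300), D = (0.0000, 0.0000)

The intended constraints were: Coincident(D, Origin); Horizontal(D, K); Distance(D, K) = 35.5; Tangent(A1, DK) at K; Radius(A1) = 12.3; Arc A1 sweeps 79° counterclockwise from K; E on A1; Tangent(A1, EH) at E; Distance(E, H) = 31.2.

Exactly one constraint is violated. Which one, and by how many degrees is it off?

Tangent(A1, EH) at E — off by 7.10°.

D = (0.00, 0.00) ✓; D.y = 0.00, K.y = 0.00 ✓; |DK| = 35.50 ✓; ∠(BK, KD) = 90.00° ✓; |BK| = 12.30 ✓; bearing(B→E) − bearing(B→K) = 79.00° ✓; |BE| = 12.30 ✓; ∠(BE, EH) = 97.10° ✗; |EH| = 31.20 ✓.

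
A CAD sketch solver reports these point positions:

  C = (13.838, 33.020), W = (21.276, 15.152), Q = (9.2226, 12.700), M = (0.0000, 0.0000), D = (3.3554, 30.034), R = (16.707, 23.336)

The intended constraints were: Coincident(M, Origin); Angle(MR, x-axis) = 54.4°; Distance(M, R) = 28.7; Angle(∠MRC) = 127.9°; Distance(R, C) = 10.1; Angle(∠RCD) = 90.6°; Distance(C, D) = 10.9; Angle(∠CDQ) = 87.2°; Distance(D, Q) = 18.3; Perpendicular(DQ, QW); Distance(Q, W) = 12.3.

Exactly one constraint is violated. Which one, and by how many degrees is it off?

Perpendicular(DQ, QW) — off by 7.20°.

M = (0.00, 0.00) ✓; MR at 54.40° ✓; |MR| = 28.70 ✓; ∠MRC = 127.9° ✓; |RC| = 10.10 ✓; ∠RCD = 90.60° ✓; |CD| = 10.90 ✓; ∠CDQ = 87.20° ✓; |DQ| = 18.30 ✓; ∠(DQ, QW) = 82.80° ✗; |QW| = 12.30 ✓.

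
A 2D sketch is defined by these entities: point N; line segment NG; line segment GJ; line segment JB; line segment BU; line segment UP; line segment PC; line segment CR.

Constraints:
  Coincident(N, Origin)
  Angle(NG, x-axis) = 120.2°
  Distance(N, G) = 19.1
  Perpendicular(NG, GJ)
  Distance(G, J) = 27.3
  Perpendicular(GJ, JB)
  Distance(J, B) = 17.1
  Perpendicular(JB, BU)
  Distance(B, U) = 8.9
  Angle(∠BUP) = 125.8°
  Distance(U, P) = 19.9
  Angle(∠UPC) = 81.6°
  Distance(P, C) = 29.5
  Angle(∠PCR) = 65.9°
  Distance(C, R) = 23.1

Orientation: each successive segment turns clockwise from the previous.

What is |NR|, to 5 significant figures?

35.355

N is at the origin; NG runs at 120.2° with length 19.1, so G = (-9.6077, 16.508). The perpendicularity gives GJ at right angles to NG, so GJ runs at 30.200°; with |GJ| = 27.3, J = (13.987, 30.240). GJ is perpendicular to JB, so JB runs at -59.800°; with |JB| = 17.1, B = (22.589, 15.461). The perpendicularity gives BU at right angles to JB, so BU runs at -149.80°; with |BU| = 8.9, U = (14.897, 10.984). ∠BUP = 125.8° gives UP at 156.00° from the x-axis; with |UP| = 19.9, P = (-3.2829, 19.078). ∠UPC = 81.6° gives PC at 57.600° from the x-axis; with |PC| = 29.5, C = (12.524, 43.986). ∠PCR = 65.9° gives CR at -56.500° from the x-axis; with |CR| = 23.1, R = (25.274, 24.723). Then |NR| = |R − N| = 35.355.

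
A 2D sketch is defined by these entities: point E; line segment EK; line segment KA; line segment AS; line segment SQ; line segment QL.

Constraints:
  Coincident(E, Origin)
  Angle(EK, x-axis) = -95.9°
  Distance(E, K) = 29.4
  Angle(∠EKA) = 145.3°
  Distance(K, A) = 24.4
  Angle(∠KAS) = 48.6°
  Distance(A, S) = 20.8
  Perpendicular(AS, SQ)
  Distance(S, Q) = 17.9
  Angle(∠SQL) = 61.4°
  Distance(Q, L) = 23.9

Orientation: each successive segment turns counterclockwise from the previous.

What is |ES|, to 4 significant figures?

34.83

∠EKA = 145.3° gives KA at -61.20° from the x-axis; with |KA| = 24.4, A = (8.733, -50.63). ∠KAS = 48.6° gives AS at 70.20° from the x-axis; with |AS| = 20.8, S = (15.78, -31.06). Then |ES| = |S − E| = 34.83.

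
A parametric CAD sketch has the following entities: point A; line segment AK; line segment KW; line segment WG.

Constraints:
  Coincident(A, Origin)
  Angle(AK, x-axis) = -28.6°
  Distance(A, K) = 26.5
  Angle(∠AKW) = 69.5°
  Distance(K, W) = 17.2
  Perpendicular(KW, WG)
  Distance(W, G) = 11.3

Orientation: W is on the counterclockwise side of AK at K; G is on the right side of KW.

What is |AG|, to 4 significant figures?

36.98

A is at the origin; AK runs at -28.6° with length 26.5, so K = 26.5·(cos -28.6°, sin -28.6°) = (23.27, -12.69). ∠AKW = 69.5°, so KW runs at -28.6° + (180° − 69.5°) = 81.90° from the x-axis; with |KW| = 17.2, W = K + 17.2·(cos 81.90°, sin 81.90°) = (25.69, 4.343). KW ⟂ WG; with |WG| = 11.3 on the right of KW, G = W + 11.3·(0.9900, -0.1409) = (36.88, 2.751). Then |AG| = |G − A| = 36.98.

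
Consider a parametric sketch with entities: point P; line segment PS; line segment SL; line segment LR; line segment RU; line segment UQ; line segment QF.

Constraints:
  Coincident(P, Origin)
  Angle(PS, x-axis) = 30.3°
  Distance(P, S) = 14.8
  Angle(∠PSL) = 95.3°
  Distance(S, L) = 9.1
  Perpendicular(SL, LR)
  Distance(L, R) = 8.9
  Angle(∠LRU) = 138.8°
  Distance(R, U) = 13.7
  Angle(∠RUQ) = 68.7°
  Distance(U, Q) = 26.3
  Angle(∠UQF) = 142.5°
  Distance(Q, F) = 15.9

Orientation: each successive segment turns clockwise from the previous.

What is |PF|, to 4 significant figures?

35.42

P is at the origin; PS runs at 30.3° with length 14.8, so S = (12.78, 7.467). ∠PSL = 95.3° gives SL at -54.40° from the x-axis; with |SL| = 9.1, L = (18.08, 0.06779). SL ⟂ LR, so LR runs at -144.4°; with |LR| = 8.9, R = (10.84, -5.113). ∠LRU = 138.8° gives RU at 174.4° from the x-axis; with |RU| = 13.7, U = (-2.796, -3.776). ∠RUQ = 68.7° gives UQ at 63.10° from the x-axis; with |UQ| = 26.3, Q = (9.103, 19.68). ∠UQF = 142.5° gives QF at 25.60° from the x-axis; with |QF| = 15.9, F = (23.44, 26.55). Then |PF| = |F − P| = 35.42.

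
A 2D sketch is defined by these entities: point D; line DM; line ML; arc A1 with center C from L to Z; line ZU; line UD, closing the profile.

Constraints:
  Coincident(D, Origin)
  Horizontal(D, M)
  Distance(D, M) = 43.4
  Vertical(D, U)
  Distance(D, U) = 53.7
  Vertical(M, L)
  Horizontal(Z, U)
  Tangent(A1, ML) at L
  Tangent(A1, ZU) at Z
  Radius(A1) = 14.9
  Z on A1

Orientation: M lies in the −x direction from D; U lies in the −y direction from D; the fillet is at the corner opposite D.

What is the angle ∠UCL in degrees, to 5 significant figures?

152.40°

The virtual corner opposite D is at (-43.400, -53.700). Since A1 is tangent to ML there, CL ⟂ ML and since A1 is tangent to ZU there, CZ ⟂ ZU, with radius 14.9, so the center C sits 14.9 in from both sides at C = (-28.500, -38.800). That places the tangent points at L = (-43.400, -38.800) on ML and Z = (-28.500, -53.700) on ZU. Then cos ∠UCL = CU·CL / (|CU||CL|), giving 152.40°.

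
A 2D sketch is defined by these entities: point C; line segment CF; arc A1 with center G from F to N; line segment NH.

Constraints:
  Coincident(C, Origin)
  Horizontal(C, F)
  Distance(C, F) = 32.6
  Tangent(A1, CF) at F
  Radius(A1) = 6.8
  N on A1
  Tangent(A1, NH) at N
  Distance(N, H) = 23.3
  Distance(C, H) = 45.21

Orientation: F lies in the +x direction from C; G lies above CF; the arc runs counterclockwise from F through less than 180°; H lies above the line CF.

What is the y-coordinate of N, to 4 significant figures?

8.640

C is at the origin; C and F share the same y with |CF| = 32.6 and F on the +x side, so F = (32.60, 0.000). Since A1 is tangent to CF there, GF ⟂ CF, so G = F + (0, 6.8) = (32.60, 6.800). Since GN ⟂ NH (tangency), |GH| = √(6.8² + 23.3²) = 24.27 regardless of where N sits on A1. So H lies on both circle(C, 45.21) and circle(G, 24.27); the above-CF intersection is H = (32.84, 31.07). N is the foot of the tangent from H: N = (39.15, 8.640).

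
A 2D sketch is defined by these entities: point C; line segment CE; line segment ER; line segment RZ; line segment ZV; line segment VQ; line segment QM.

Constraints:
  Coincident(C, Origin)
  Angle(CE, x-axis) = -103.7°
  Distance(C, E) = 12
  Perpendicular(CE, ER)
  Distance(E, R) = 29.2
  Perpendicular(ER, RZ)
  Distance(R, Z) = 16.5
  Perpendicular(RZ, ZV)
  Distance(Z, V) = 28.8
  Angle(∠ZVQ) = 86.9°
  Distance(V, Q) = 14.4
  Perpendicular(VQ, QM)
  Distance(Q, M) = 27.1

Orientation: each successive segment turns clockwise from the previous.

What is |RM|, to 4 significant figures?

3.713

∠ZVQ = 86.9° gives VQ at -106.8° from the x-axis; with |VQ| = 14.4, Q = (-3.485, -9.319). VQ is perpendicular to QM, so QM runs at 163.2°; with |QM| = 27.1, M = (-29.43, -1.486). Then |RM| = |M − R| = 3.713.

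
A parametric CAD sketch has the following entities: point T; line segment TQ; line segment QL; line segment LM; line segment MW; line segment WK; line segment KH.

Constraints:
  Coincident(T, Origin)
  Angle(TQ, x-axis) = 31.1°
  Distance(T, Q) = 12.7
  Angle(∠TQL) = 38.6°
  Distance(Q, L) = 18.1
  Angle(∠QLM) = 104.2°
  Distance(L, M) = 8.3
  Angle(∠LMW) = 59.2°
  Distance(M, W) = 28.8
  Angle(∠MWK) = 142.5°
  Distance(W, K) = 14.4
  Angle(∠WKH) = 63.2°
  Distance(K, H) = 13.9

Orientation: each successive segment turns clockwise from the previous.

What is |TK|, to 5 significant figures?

32.529

T is at the origin; TQ runs at 31.1° with length 12.7, so Q = (10.875, 6.5600). ∠TQL = 38.6° gives QL at -110.30° from the x-axis; with |QL| = 18.1, L = (4.5951, -10.416). ∠QLM = 104.2° gives LM at 173.90° from the x-axis; with |LM| = 8.3, M = (-3.6579, -9.5338). ∠LMW = 59.2° gives MW at 53.100° from the x-axis; with |MW| = 28.8, W = (13.634, 13.497). ∠MWK = 142.5° gives WK at 15.600° from the x-axis; with |WK| = 14.4, K = (27.504, 17.370). Then |TK| = |K − T| = 32.529.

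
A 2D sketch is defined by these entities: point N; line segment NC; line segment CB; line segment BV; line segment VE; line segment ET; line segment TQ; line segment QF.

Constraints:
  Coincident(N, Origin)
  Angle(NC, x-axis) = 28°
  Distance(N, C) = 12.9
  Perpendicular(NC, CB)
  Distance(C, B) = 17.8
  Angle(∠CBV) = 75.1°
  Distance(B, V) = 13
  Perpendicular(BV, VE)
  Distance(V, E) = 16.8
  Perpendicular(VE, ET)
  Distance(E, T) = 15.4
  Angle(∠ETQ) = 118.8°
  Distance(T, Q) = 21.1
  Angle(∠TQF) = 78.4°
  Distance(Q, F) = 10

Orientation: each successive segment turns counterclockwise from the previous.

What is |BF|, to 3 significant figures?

5.54

∠ETQ = 118.8° gives TQ at 104° from the x-axis; with |TQ| = 21.1, Q = (11.1, 31.6). ∠TQF = 78.4° gives QF at -154° from the x-axis; with |QF| = 10.0, F = (2.08, 27.2). Then |BF| = |F − B| = 5.54.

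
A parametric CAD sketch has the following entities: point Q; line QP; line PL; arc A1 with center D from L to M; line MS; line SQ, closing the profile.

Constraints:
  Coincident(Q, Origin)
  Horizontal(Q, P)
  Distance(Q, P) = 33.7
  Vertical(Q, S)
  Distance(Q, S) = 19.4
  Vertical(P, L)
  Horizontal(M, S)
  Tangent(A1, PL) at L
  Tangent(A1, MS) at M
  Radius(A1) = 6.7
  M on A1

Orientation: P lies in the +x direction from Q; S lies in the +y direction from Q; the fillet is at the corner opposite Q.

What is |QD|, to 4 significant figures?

29.84

Q and S share the same x with |QS| = 19.4 and S on the +y side, so S = (0.000, 19.40). The virtual corner opposite Q is at (33.70, 19.40). The tangent condition forces DL to be normal to PL and A1 meets MS tangentially, so DM is at right angles to MS, with radius 6.7, so the center D sits 6.7 in from both sides at D = (27.00, 12.70). Then |QD| = |D − Q| = 29.84.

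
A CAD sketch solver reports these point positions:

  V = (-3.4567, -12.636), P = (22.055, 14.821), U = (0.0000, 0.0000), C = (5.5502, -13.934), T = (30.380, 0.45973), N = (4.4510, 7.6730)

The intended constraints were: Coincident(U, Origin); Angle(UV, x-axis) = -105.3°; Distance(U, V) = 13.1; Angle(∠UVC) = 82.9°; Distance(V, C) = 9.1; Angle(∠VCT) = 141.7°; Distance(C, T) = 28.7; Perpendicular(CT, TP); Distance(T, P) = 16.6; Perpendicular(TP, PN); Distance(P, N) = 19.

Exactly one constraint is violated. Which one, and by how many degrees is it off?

Perpendicular(TP, PN) — off by 8.00°.

U = (0.00, 0.00) ✓; UV at -105.3° ✓; |UV| = 13.10 ✓; ∠UVC = 82.90° ✓; |VC| = 9.100 ✓; ∠VCT = 141.7° ✓; |CT| = 28.70 ✓; ∠(CT, TP) = 90.00° ✓; |TP| = 16.60 ✓; ∠(TP, PN) = 82.00° ✗; |PN| = 19.00 ✓.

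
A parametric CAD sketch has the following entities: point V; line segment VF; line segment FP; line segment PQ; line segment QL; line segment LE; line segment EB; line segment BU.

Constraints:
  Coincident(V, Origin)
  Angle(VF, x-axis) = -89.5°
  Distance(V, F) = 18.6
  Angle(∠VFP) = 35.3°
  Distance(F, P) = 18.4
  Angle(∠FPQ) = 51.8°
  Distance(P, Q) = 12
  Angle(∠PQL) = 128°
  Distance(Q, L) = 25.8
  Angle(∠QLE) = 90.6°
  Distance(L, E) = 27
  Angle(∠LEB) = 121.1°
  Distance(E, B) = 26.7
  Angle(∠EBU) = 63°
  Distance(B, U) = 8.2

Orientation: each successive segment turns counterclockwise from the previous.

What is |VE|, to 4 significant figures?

41.45

∠PQL = 128.0° gives QL at -124.6° from the x-axis; with |QL| = 25.8, L = (-15.97, -25.44). ∠QLE = 90.6° gives LE at -35.20° from the x-axis; with |LE| = 27.0, E = (6.097, -41.00). Then |VE| = |E − V| = 41.45.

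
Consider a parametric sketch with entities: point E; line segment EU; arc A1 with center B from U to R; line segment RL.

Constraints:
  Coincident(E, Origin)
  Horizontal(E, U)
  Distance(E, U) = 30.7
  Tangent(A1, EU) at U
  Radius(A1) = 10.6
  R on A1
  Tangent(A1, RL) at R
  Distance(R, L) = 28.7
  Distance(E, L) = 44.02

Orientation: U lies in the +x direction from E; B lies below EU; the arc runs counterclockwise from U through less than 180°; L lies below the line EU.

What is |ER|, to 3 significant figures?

22.7

Checks: |BU| = 10.60 ✓; |BR| = 10.60 ✓; ∠(BR, RL) = 90.00° ✓; |RL| = 28.70 ✓; |EL| = 44.02 ✓.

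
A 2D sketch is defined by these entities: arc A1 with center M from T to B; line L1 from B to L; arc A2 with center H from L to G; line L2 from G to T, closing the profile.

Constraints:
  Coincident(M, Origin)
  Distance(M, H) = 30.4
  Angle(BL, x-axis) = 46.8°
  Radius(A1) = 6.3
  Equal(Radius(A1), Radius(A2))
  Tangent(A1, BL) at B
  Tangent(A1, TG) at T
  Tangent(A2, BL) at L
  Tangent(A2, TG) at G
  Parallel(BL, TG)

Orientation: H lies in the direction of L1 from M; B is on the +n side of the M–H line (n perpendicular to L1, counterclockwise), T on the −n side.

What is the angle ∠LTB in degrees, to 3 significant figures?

67.5°

The slot axis is L1's direction at 46.8°, so u = (cos 46.8°, sin 46.8°) = (0.685, 0.729) and n = (−sin 46.8°, cos 46.8°) = (-0.729, 0.685). M is at the origin and H lies 30.4 along u from M, so H = 30.4·u = (20.8, 22.2). Tangency of A1 to both parallel lines with radius 6.3 puts B and T at M ± 6.3·n: B = (-4.59, 4.31), T = (4.59, -4.31). Equal radii place L and G the same way about H: L = H + 6.3·n = (16.2, 26.5), G = H − 6.3·n = (25.4, 17.8). Then cos ∠LTB = TL·TB / (|TL||TB|), giving 67.5°.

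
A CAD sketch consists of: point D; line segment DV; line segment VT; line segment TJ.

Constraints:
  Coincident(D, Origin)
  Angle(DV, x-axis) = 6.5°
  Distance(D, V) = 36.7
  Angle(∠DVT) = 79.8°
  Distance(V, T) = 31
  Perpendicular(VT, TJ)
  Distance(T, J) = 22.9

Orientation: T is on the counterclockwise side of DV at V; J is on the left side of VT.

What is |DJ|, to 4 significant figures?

27.84

D is at the origin; DV runs at 6.5° with length 36.7, so V = 36.7·(cos 6.5°, sin 6.5°) = (36.46, 4.155). ∠DVT = 79.8°, so VT runs at 6.5° + (180° − 79.8°) = 106.7° from the x-axis; with |VT| = 31.0, T = V + 31.0·(cos 106.7°, sin 106.7°) = (27.56, 33.85). VT ⟂ TJ; with |TJ| = 22.9 on the left of VT, J = T + 22.9·(-0.9578, -0.2874) = (5.622, 27.27). Then |DJ| = |J − D| = 27.84.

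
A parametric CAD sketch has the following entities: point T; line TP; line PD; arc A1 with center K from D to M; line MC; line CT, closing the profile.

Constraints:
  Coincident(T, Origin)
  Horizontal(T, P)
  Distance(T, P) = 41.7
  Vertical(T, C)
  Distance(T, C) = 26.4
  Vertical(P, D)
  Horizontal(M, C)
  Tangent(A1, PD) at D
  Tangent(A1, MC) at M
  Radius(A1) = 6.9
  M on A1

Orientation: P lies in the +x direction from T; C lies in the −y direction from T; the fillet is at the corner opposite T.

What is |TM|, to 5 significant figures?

43.681

T is at the origin; TP is horizontal with |TP| = 41.7 and P on the +x side, so P = (41.700, 0.0000). TC is vertical with |TC| = 26.4 and C on the −y side, so C = (0.0000, -26.400). The virtual corner opposite T is at (41.700, -26.400). The tangent condition forces KD to be normal to PD and the tangent condition forces KM to be normal to MC, with radius 6.9, so the center K sits 6.9 in from both sides at K = (34.800, -19.500). That places the tangent points at D = (41.700, -19.500) on PD and M = (34.800, -26.400) on MC. Then |TM| = |M − T| = 43.681.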